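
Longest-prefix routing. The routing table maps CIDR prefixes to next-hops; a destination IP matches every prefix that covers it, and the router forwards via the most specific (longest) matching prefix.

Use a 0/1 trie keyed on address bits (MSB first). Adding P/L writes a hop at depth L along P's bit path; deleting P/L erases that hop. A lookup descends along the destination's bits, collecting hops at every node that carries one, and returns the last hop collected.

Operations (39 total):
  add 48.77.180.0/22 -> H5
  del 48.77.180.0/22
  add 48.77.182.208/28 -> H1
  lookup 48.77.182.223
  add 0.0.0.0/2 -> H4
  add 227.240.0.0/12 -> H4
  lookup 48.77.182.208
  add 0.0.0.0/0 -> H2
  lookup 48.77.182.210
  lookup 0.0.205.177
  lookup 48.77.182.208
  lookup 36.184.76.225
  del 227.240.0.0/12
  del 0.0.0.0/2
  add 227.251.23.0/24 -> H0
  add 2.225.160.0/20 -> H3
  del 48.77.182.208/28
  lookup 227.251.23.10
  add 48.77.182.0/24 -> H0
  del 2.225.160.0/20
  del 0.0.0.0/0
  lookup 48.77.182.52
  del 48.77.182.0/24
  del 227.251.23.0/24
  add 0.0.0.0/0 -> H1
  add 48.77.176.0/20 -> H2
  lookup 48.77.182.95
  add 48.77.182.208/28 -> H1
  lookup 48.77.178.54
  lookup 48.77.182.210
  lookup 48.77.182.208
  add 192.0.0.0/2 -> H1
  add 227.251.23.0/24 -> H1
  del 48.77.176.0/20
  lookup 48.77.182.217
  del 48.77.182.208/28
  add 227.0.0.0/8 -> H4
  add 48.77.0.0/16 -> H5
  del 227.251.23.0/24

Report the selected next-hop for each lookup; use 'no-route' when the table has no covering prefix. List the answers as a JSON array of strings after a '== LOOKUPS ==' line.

Process each operation:
  + 48.77.180.0/22 (H5) depth=22
  del 48.77.180.0/22 (clear depth 22)
  + 48.77.182.208/28 (H1) depth=28
  ? 48.77.182.223  path d0:-→d1:-→d2:-→d3:-→d4:-→d5:-→d6:-→d7:-→d8:-→d9:-→d10:-→d11:-→d12:-→d13:-→d14:-→d15:-→d16:-→d17:-→d18:-→d19:-→d20:-→d21:-→d22:-→d23:-→d24:-→d25:-→d26:-→d27:-→d28:H1  best=H1
  + 0.0.0.0/2 (H4) depth=2
  + 227.240.0.0/12 (H4) depth=12
  ? 48.77.182.208  path d0:-→d1:-→d2:H4→d3:-→d4:-→d5:-→d6:-→d7:-→d8:-→d9:-→d10:-→d11:-→d12:-→d13:-→d14:-→d15:-→d16:-→d17:-→d18:-→d19:-→d20:-→d21:-→d22:-→d23:-→d24:-→d25:-→d26:-→d27:-→d28:H1  best=H1
  + 0.0.0.0/0 (H2) depth=0
  ? 48.77.182.210  path d0:H2→d1:-→d2:H4→d3:-→d4:-→d5:-→d6:-→d7:-→d8:-→d9:-→d10:-→d11:-→d12:-→d13:-→d14:-→d15:-→d16:-→d17:-→d18:-→d19:-→d20:-→d21:-→d22:-→d23:-→d24:-→d25:-→d26:-→d27:-→d28:H1  best=H1
  ? 0.0.205.177  path d0:H2→d1:-→d2:H4  best=H4
  ? 48.77.182.208  path d0:H2→d1:-→d2:H4→d3:-→d4:-→d5:-→d6:-→d7:-→d8:-→d9:-→d10:-→d11:-→d12:-→d13:-→d14:-→d15:-→d16:-→d17:-→d18:-→d19:-→d20:-→d21:-→d22:-→d23:-→d24:-→d25:-→d26:-→d27:-→d28:H1  best=H1
  ? 36.184.76.225  path d0:H2→d1:-→d2:H4→d3:-  best=H4
  del 227.240.0.0/12 (clear depth 12)
  del 0.0.0.0/2 (clear depth 2)
  + 227.251.23.0/24 (H0) depth=24
  + 2.225.160.0/20 (H3) depth=20
  del 48.77.182.208/28 (clear depth 28)
  ? 227.251.23.10  path d0:H2→d1:-→d2:-→d3:-→d4:-→d5:-→d6:-→d7:-→d8:-→d9:-→d10:-→d11:-→d12:-→d13:-→d14:-→d15:-→d16:-→d17:-→d18:-→d19:-→d20:-→d21:-→d22:-→d23:-→d24:H0  best=H0
  + 48.77.182.0/24 (H0) depth=24
  del 2.225.160.0/20 (clear depth 20)
  del 0.0.0.0/0 (clear depth 0)
  ? 48.77.182.52  path d0:-→d1:-→d2:-→d3:-→d4:-→d5:-→d6:-→d7:-→d8:-→d9:-→d10:-→d11:-→d12:-→d13:-→d14:-→d15:-→d16:-→d17:-→d18:-→d19:-→d20:-→d21:-→d22:-→d23:-→d24:H0  best=H0
  del 48.77.182.0/24 (clear depth 24)
  del 227.251.23.0/24 (clear depth 24)
  + 0.0.0.0/0 (H1) depth=0
  + 48.77.176.0/20 (H2) depth=20
  ? 48.77.182.95  path d0:H1→d1:-→d2:-→d3:-→d4:-→d5:-→d6:-→d7:-→d8:-→d9:-→d10:-→d11:-→d12:-→d13:-→d14:-→d15:-→d16:-→d17:-→d18:-→d19:-→d20:H2→d21:-→d22:-→d23:-→d24:-  best=H2
  + 48.77.182.208/28 (H1) depth=28
  ? 48.77.178.54  path d0:H1→d1:-→d2:-→d3:-→d4:-→d5:-→d6:-→d7:-→d8:-→d9:-→d10:-→d11:-→d12:-→d13:-→d14:-→d15:-→d16:-→d17:-→d18:-→d19:-→d20:H2→d21:-  best=H2
  ? 48.77.182.210  path d0:H1→d1:-→d2:-→d3:-→d4:-→d5:-→d6:-→d7:-→d8:-→d9:-→d10:-→d11:-→d12:-→d13:-→d14:-→d15:-→d16:-→d17:-→d18:-→d19:-→d20:H2→d21:-→d22:-→d23:-→d24:-→d25:-→d26:-→d27:-→d28:H1  best=H1
  ? 48.77.182.208  path d0:H1→d1:-→d2:-→d3:-→d4:-→d5:-→d6:-→d7:-→d8:-→d9:-→d10:-→d11:-→d12:-→d13:-→d14:-→d15:-→d16:-→d17:-→d18:-→d19:-→d20:H2→d21:-→d22:-→d23:-→d24:-→d25:-→d26:-→d27:-→d28:H1  best=H1
  + 192.0.0.0/2 (H1) depth=2
  + 227.251.23.0/24 (H1) depth=24
  del 48.77.176.0/20 (clear depth 20)
  ? 48.77.182.217  path d0:H1→d1:-→d2:-→d3:-→d4:-→d5:-→d6:-→d7:-→d8:-→d9:-→d10:-→d11:-→d12:-→d13:-→d14:-→d15:-→d16:-→d17:-→d18:-→d19:-→d20:-→d21:-→d22:-→d23:-→d24:-→d25:-→d26:-→d27:-→d28:H1  best=H1
  del 48.77.182.208/28 (clear depth 28)
  + 227.0.0.0/8 (H4) depth=8
  + 48.77.0.0/16 (H5) depth=16
  del 227.251.23.0/24 (clear depth 24)

== LOOKUPS ==
["H1","H1","H1","H4","H1","H4","H0","H0","H2","H2","H1","H1","H1"]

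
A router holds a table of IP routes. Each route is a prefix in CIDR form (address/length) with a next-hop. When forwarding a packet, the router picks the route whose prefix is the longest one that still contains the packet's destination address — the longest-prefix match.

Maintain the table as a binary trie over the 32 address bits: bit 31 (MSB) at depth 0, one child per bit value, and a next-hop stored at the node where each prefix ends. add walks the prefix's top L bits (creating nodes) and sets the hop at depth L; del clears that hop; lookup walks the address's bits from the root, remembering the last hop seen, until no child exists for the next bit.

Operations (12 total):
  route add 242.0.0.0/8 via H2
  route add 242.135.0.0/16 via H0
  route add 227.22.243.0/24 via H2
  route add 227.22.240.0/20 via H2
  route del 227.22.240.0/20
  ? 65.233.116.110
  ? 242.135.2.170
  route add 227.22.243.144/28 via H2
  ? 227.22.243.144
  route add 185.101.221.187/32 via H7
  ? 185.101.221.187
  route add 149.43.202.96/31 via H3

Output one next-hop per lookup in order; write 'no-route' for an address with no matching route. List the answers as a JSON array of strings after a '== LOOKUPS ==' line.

Apply in order:
  add 242.0.0.0/8 -> H2 at depth 8
  add 242.135.0.0/16 -> H0 at depth 16
  add 227.22.243.0/24 -> H2 at depth 24
  add 227.22.240.0/20 -> H2 at depth 20
  del 227.22.240.0/20 (clear depth 20)
  Q 65.233.116.110: descend ε ; hops seen [∅] ; pick no-route
  Q 242.135.2.170: descend 1111001010000111 ; hops seen [H2,H0] ; pick H0
  add 227.22.243.144/28 -> H2 at depth 28
  Q 227.22.243.144: descend 1110001100010110111100111001 ; hops seen [H2,H2] ; pick H2
  add 185.101.221.187/32 -> H7 at depth 32
  Q 185.101.221.187: descend 10111001011001011101110110111011 ; hops seen [H7] ; pick H7
  add 149.43.202.96/31 -> H3 at depth 31

== LOOKUPS ==
["no-route","H0","H2","H7"]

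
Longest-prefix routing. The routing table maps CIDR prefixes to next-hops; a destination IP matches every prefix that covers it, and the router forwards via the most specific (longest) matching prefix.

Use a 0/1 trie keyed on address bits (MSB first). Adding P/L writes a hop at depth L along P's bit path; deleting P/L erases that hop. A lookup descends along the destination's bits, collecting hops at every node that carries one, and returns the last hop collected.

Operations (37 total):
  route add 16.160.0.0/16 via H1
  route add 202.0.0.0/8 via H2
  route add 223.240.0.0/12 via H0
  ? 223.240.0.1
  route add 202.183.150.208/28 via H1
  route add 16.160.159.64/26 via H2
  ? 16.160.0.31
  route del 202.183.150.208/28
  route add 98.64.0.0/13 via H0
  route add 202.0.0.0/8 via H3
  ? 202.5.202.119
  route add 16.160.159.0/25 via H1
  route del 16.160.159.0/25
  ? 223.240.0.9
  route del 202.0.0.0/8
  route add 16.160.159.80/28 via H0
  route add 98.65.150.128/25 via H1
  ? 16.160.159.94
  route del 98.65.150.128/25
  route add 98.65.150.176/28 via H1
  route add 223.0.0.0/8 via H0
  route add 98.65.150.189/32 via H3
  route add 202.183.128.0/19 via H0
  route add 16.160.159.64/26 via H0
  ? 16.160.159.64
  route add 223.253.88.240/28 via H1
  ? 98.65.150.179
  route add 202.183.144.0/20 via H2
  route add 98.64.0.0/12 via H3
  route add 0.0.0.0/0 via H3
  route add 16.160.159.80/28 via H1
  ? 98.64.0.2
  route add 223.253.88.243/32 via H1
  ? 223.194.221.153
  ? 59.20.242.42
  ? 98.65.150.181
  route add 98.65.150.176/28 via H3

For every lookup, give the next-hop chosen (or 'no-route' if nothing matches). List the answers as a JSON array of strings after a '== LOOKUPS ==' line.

Apply in order:
  + 16.160.0.0/16 (H1) depth=16
  + 202.0.0.0/8 (H2) depth=8
  + 223.240.0.0/12 (H0) depth=12
  Q 223.240.0.1: descend 110111111111 ; hops seen [H0] ; pick H0
  + 202.183.150.208/28 (H1) depth=28
  + 16.160.159.64/26 (H2) depth=26
  Q 16.160.0.31: descend 0001000010100000 ; hops seen [H1] ; pick H1
  del 202.183.150.208/28 (clear depth 28)
  + 98.64.0.0/13 (H0) depth=13
  + 202.0.0.0/8 (H3) depth=8
  Q 202.5.202.119: descend 11001010 ; hops seen [H3] ; pick H3
  + 16.160.159.0/25 (H1) depth=25
  del 16.160.159.0/25 (clear depth 25)
  Q 223.240.0.9: descend 110111111111 ; hops seen [H0] ; pick H0
  del 202.0.0.0/8 (clear depth 8)
  + 16.160.159.80/28 (H0) depth=28
  + 98.65.150.128/25 (H1) depth=25
  Q 16.160.159.94: descend 0001000010100000100111110101 ; hops seen [H1,H2,H0] ; pick H0
  del 98.65.150.128/25 (clear depth 25)
  + 98.65.150.176/28 (H1) depth=28
  + 223.0.0.0/8 (H0) depth=8
  + 98.65.150.189/32 (H3) depth=32
  + 202.183.128.0/19 (H0) depth=19
  + 16.160.159.64/26 (H0) depth=26
  Q 16.160.159.64: descend 000100001010000010011111010 ; hops seen [H1,H0] ; pick H0
  + 223.253.88.240/28 (H1) depth=28
  Q 98.65.150.179: descend 0110001001000001100101101011 ; hops seen [H0,H1] ; pick H1
  + 202.183.144.0/20 (H2) depth=20
  + 98.64.0.0/12 (H3) depth=12
  + 0.0.0.0/0 (H3) depth=0
  + 16.160.159.80/28 (H1) depth=28
  Q 98.64.0.2: descend 011000100100000 ; hops seen [H3,H3,H0] ; pick H0
  + 223.253.88.243/32 (H1) depth=32
  Q 223.194.221.153: descend 1101111111 ; hops seen [H3,H0] ; pick H0
  Q 59.20.242.42: descend 00 ; hops seen [H3] ; pick H3
  Q 98.65.150.181: descend 0110001001000001100101101011 ; hops seen [H3,H3,H0,H1] ; pick H1
  + 98.65.150.176/28 (H3) depth=28

== LOOKUPS ==
["H0","H1","H3","H0","H0","H0","H1","H0","H0","H3","H1"]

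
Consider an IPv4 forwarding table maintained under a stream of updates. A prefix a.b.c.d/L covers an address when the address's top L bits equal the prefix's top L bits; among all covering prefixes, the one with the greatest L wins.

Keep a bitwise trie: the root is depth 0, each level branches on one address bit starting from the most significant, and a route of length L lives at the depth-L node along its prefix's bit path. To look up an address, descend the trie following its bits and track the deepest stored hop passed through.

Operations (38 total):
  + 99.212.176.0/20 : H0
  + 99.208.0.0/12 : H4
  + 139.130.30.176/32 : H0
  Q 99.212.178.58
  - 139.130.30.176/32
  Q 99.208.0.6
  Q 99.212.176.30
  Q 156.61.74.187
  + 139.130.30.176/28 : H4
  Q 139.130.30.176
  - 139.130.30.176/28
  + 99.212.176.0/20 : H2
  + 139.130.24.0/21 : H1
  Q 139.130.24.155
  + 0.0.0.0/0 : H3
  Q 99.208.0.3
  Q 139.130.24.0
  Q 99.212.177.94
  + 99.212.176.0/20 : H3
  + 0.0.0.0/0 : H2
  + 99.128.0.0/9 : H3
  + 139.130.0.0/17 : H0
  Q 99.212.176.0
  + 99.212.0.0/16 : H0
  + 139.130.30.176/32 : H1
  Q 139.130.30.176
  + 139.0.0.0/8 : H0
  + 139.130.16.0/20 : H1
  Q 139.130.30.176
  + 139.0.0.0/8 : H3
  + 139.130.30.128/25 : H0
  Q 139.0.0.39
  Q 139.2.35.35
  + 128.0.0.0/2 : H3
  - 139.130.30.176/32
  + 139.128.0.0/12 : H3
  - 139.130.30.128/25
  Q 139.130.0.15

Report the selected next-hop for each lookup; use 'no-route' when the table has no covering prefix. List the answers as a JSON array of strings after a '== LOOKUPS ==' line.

Trace:
  add 99.212.176.0/20 -> H0 at depth 20
  add 99.208.0.0/12 -> H4 at depth 12
  add 139.130.30.176/32 -> H0 at depth 32
  lookup 99.212.178.58: bits 01100011110101001011 walk d0:-→d1:-→d2:-→d3:-→d4:-→d5:-→d6:-→d7:-→d8:-→d9:-→d10:-→d11:-→d12:H4→d13:-→d14:-→d15:-→d16:-→d17:-→d18:-→d19:-→d20:H0 -> H0
  del 139.130.30.176/32 (clear depth 32)
  lookup 99.208.0.6: bits 0110001111010 walk d0:-→d1:-→d2:-→d3:-→d4:-→d5:-→d6:-→d7:-→d8:-→d9:-→d10:-→d11:-→d12:H4→d13:- -> H4
  lookup 99.212.176.30: bits 01100011110101001011 walk d0:-→d1:-→d2:-→d3:-→d4:-→d5:-→d6:-→d7:-→d8:-→d9:-→d10:-→d11:-→d12:H4→d13:-→d14:-→d15:-→d16:-→d17:-→d18:-→d19:-→d20:H0 -> H0
  lookup 156.61.74.187: bits 100 walk d0:-→d1:-→d2:-→d3:- -> no-route
  add 139.130.30.176/28 -> H4 at depth 28
  lookup 139.130.30.176: bits 10001011100000100001111010110000 walk d0:-→d1:-→d2:-→d3:-→d4:-→d5:-→d6:-→d7:-→d8:-→d9:-→d10:-→d11:-→d12:-→d13:-→d14:-→d15:-→d16:-→d17:-→d18:-→d19:-→d20:-→d21:-→d22:-→d23:-→d24:-→d25:-→d26:-→d27:-→d28:H4→d29:-→d30:-→d31:-→d32:- -> H4
  del 139.130.30.176/28 (clear depth 28)
  add 99.212.176.0/20 -> H2 at depth 20
  add 139.130.24.0/21 -> H1 at depth 21
  lookup 139.130.24.155: bits 100010111000001000011 walk d0:-→d1:-→d2:-→d3:-→d4:-→d5:-→d6:-→d7:-→d8:-→d9:-→d10:-→d11:-→d12:-→d13:-→d14:-→d15:-→d16:-→d17:-→d18:-→d19:-→d20:-→d21:H1 -> H1
  add 0.0.0.0/0 -> H3 at depth 0
  lookup 99.208.0.3: bits 0110001111010 walk d0:H3→d1:-→d2:-→d3:-→d4:-→d5:-→d6:-→d7:-→d8:-→d9:-→d10:-→d11:-→d12:H4→d13:- -> H4
  lookup 139.130.24.0: bits 100010111000001000011 walk d0:H3→d1:-→d2:-→d3:-→d4:-→d5:-→d6:-→d7:-→d8:-→d9:-→d10:-→d11:-→d12:-→d13:-→d14:-→d15:-→d16:-→d17:-→d18:-→d19:-→d20:-→d21:H1 -> H1
  lookup 99.212.177.94: bits 01100011110101001011 walk d0:H3→d1:-→d2:-→d3:-→d4:-→d5:-→d6:-→d7:-→d8:-→d9:-→d10:-→d11:-→d12:H4→d13:-→d14:-→d15:-→d16:-→d17:-→d18:-→d19:-→d20:H2 -> H2
  add 99.212.176.0/20 -> H3 at depth 20
  add 0.0.0.0/0 -> H2 at depth 0
  add 99.128.0.0/9 -> H3 at depth 9
  add 139.130.0.0/17 -> H0 at depth 17
  lookup 99.212.176.0: bits 01100011110101001011 walk d0:H2→d1:-→d2:-→d3:-→d4:-→d5:-→d6:-→d7:-→d8:-→d9:H3→d10:-→d11:-→d12:H4→d13:-→d14:-→d15:-→d16:-→d17:-→d18:-→d19:-→d20:H3 -> H3
  add 99.212.0.0/16 -> H0 at depth 16
  add 139.130.30.176/32 -> H1 at depth 32
  lookup 139.130.30.176: bits 10001011100000100001111010110000 walk d0:H2→d1:-→d2:-→d3:-→d4:-→d5:-→d6:-→d7:-→d8:-→d9:-→d10:-→d11:-→d12:-→d13:-→d14:-→d15:-→d16:-→d17:H0→d18:-→d19:-→d20:-→d21:H1→d22:-→d23:-→d24:-→d25:-→d26:-→d27:-→d28:-→d29:-→d30:-→d31:-→d32:H1 -> H1
  add 139.0.0.0/8 -> H0 at depth 8
  add 139.130.16.0/20 -> H1 at depth 20
  lookup 139.130.30.176: bits 10001011100000100001111010110000 walk d0:H2→d1:-→d2:-→d3:-→d4:-→d5:-→d6:-→d7:-→d8:H0→d9:-→d10:-→d11:-→d12:-→d13:-→d14:-→d15:-→d16:-→d17:H0→d18:-→d19:-→d20:H1→d21:H1→d22:-→d23:-→d24:-→d25:-→d26:-→d27:-→d28:-→d29:-→d30:-→d31:-→d32:H1 -> H1
  add 139.0.0.0/8 -> H3 at depth 8
  add 139.130.30.128/25 -> H0 at depth 25
  lookup 139.0.0.39: bits 10001011 walk d0:H2→d1:-→d2:-→d3:-→d4:-→d5:-→d6:-→d7:-→d8:H3 -> H3
  lookup 139.2.35.35: bits 10001011 walk d0:H2→d1:-→d2:-→d3:-→d4:-→d5:-→d6:-→d7:-→d8:H3 -> H3
  add 128.0.0.0/2 -> H3 at depth 2
  del 139.130.30.176/32 (clear depth 32)
  add 139.128.0.0/12 -> H3 at depth 12
  del 139.130.30.128/25 (clear depth 25)
  lookup 139.130.0.15: bits 1000101110000010000 walk d0:H2→d1:-→d2:H3→d3:-→d4:-→d5:-→d6:-→d7:-→d8:H3→d9:-→d10:-→d11:-→d12:H3→d13:-→d14:-→d15:-→d16:-→d17:H0→d18:-→d19:- -> H0

== LOOKUPS ==
["H0","H4","H0","no-route","H4","H1","H4","H1","H2","H3","H1","H1","H3","H3","H0"]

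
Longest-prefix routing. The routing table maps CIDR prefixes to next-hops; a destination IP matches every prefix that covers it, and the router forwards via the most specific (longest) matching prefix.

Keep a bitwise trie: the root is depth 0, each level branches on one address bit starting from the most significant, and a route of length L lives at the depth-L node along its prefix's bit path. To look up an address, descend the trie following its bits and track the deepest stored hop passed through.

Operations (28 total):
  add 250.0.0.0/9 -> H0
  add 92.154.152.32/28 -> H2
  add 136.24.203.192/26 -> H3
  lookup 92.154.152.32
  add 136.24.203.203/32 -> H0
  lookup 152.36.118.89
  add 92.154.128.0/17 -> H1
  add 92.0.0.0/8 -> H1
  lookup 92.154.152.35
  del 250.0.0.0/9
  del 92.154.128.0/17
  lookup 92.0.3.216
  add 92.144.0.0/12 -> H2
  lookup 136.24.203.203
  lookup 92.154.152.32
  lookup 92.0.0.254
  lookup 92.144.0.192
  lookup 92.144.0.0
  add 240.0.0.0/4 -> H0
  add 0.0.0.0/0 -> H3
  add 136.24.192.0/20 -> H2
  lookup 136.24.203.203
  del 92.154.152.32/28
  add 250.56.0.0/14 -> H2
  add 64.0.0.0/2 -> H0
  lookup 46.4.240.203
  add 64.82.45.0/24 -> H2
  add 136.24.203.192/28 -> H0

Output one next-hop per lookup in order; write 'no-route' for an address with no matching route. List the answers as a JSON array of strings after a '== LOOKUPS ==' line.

Trace:
  add 250.0.0.0/9 -> H0 at depth 9
  add 92.154.152.32/28 -> H2 at depth 28
  add 136.24.203.192/26 -> H3 at depth 26
  lookup 92.154.152.32: bits 0101110010011010100110000010 walk d0:-→d1:-→d2:-→d3:-→d4:-→d5:-→d6:-→d7:-→d8:-→d9:-→d10:-→d11:-→d12:-→d13:-→d14:-→d15:-→d16:-→d17:-→d18:-→d19:-→d20:-→d21:-→d22:-→d23:-→d24:-→d25:-→d26:-→d27:-→d28:H2 -> H2
  add 136.24.203.203/32 -> H0 at depth 32
  lookup 152.36.118.89: bits 100 walk d0:-→d1:-→d2:-→d3:- -> no-route
  add 92.154.128.0/17 -> H1 at depth 17
  add 92.0.0.0/8 -> H1 at depth 8
  lookup 92.154.152.35: bits 0101110010011010100110000010 walk d0:-→d1:-→d2:-→d3:-→d4:-→d5:-→d6:-→d7:-→d8:H1→d9:-→d10:-→d11:-→d12:-→d13:-→d14:-→d15:-→d16:-→d17:H1→d18:-→d19:-→d20:-→d21:-→d22:-→d23:-→d24:-→d25:-→d26:-→d27:-→d28:H2 -> H2
  - 250.0.0.0/9 clear@9
  - 92.154.128.0/17 clear@17
  lookup 92.0.3.216: bits 01011100 walk d0:-→d1:-→d2:-→d3:-→d4:-→d5:-→d6:-→d7:-→d8:H1 -> H1
  add 92.144.0.0/12 -> H2 at depth 12
  lookup 136.24.203.203: bits 10001000000110001100101111001011 walk d0:-→d1:-→d2:-→d3:-→d4:-→d5:-→d6:-→d7:-→d8:-→d9:-→d10:-→d11:-→d12:-→d13:-→d14:-→d15:-→d16:-→d17:-→d18:-→d19:-→d20:-→d21:-→d22:-→d23:-→d24:-→d25:-→d26:H3→d27:-→d28:-→d29:-→d30:-→d31:-→d32:H0 -> H0
  lookup 92.154.152.32: bits 0101110010011010100110000010 walk d0:-→d1:-→d2:-→d3:-→d4:-→d5:-→d6:-→d7:-→d8:H1→d9:-→d10:-→d11:-→d12:H2→d13:-→d14:-→d15:-→d16:-→d17:-→d18:-→d19:-→d20:-→d21:-→d22:-→d23:-→d24:-→d25:-→d26:-→d27:-→d28:H2 -> H2
  lookup 92.0.0.254: bits 01011100 walk d0:-→d1:-→d2:-→d3:-→d4:-→d5:-→d6:-→d7:-→d8:H1 -> H1
  lookup 92.144.0.192: bits 010111001001 walk d0:-→d1:-→d2:-→d3:-→d4:-→d5:-→d6:-→d7:-→d8:H1→d9:-→d10:-→d11:-→d12:H2 -> H2
  lookup 92.144.0.0: bits 010111001001 walk d0:-→d1:-→d2:-→d3:-→d4:-→d5:-→d6:-→d7:-→d8:H1→d9:-→d10:-→d11:-→d12:H2 -> H2
  add 240.0.0.0/4 -> H0 at depth 4
  add 0.0.0.0/0 -> H3 at depth 0
  add 136.24.192.0/20 -> H2 at depth 20
  lookup 136.24.203.203: bits 10001000000110001100101111001011 walk d0:H3→d1:-→d2:-→d3:-→d4:-→d5:-→d6:-→d7:-→d8:-→d9:-→d10:-→d11:-→d12:-→d13:-→d14:-→d15:-→d16:-→d17:-→d18:-→d19:-→d20:H2→d21:-→d22:-→d23:-→d24:-→d25:-→d26:H3→d27:-→d28:-→d29:-→d30:-→d31:-→d32:H0 -> H0
  - 92.154.152.32/28 clear@28
  add 250.56.0.0/14 -> H2 at depth 14
  add 64.0.0.0/2 -> H0 at depth 2
  lookup 46.4.240.203: bits 0 walk d0:H3→d1:- -> H3
  add 64.82.45.0/24 -> H2 at depth 24
  add 136.24.203.192/28 -> H0 at depth 28

== LOOKUPS ==
["H2","no-route","H2","H1","H0","H2","H1","H2","H2","H0","H3"]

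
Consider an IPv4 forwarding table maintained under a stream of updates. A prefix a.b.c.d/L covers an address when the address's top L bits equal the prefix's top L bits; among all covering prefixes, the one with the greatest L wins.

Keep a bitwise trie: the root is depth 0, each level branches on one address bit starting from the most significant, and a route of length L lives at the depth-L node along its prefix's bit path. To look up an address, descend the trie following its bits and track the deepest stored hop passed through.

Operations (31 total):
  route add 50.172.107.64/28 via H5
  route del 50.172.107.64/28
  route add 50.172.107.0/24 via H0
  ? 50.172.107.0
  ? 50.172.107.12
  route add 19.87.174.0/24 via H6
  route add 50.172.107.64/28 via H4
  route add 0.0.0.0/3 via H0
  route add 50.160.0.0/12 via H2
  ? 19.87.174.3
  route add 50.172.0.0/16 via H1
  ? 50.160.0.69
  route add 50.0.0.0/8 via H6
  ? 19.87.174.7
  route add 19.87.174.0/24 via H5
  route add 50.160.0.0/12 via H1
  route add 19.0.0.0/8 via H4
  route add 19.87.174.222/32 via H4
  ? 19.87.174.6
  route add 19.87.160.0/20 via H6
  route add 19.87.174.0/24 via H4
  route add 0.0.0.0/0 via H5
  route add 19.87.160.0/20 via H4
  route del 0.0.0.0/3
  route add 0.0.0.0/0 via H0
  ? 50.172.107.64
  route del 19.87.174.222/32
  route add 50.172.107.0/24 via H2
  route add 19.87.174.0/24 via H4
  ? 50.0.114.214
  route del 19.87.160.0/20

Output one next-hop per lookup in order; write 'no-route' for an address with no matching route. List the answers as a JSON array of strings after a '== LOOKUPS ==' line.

Trace:
  + 50.172.107.64/28 (H5) depth=28
  del 50.172.107.64/28 (clear depth 28)
  + 50.172.107.0/24 (H0) depth=24
  Q 50.172.107.0: descend 0011001010101100011010110 ; hops seen [H0] ; pick H0
  Q 50.172.107.12: descend 0011001010101100011010110 ; hops seen [H0] ; pick H0
  + 19.87.174.0/24 (H6) depth=24
  + 50.172.107.64/28 (H4) depth=28
  + 0.0.0.0/3 (H0) depth=3
  + 50.160.0.0/12 (H2) depth=12
  Q 19.87.174.3: descend 000100110101011110101110 ; hops seen [H0,H6] ; pick H6
  + 50.172.0.0/16 (H1) depth=16
  Q 50.160.0.69: descend 001100101010 ; hops seen [H2] ; pick H2
  + 50.0.0.0/8 (H6) depth=8
  Q 19.87.174.7: descend 000100110101011110101110 ; hops seen [H0,H6] ; pick H6
  + 19.87.174.0/24 (H5) depth=24
  + 50.160.0.0/12 (H1) depth=12
  + 19.0.0.0/8 (H4) depth=8
  + 19.87.174.222/32 (H4) depth=32
  Q 19.87.174.6: descend 000100110101011110101110 ; hops seen [H0,H4,H5] ; pick H5
  + 19.87.160.0/20 (H6) depth=20
  + 19.87.174.0/24 (H4) depth=24
  + 0.0.0.0/0 (H5) depth=0
  + 19.87.160.0/20 (H4) depth=20
  del 0.0.0.0/3 (clear depth 3)
  + 0.0.0.0/0 (H0) depth=0
  Q 50.172.107.64: descend 0011001010101100011010110100 ; hops seen [H0,H6,H1,H1,H0,H4] ; pick H4
  del 19.87.174.222/32 (clear depth 32)
  + 50.172.107.0/24 (H2) depth=24
  + 19.87.174.0/24 (H4) depth=24
  Q 50.0.114.214: descend 00110010 ; hops seen [H0,H6] ; pick H6
  del 19.87.160.0/20 (clear depth 20)

== LOOKUPS ==
["H0","H0","H6","H2","H6","H5","H4","H6"]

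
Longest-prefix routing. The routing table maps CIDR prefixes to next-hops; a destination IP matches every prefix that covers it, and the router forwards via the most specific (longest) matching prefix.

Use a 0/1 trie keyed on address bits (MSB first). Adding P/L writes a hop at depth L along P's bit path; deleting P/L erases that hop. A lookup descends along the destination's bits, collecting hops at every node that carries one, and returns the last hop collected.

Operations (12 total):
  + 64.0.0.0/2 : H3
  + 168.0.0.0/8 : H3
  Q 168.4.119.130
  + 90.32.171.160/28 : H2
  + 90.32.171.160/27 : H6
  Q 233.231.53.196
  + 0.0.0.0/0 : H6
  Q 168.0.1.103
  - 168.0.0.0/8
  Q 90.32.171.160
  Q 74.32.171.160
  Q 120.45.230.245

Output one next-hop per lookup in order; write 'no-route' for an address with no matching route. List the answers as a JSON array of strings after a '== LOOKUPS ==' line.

Apply in order:
  add 64.0.0.0/2 -> H3 at depth 2
  add 168.0.0.0/8 -> H3 at depth 8
  ? 168.4.119.130  path d0:-→d1:-→d2:-→d3:-→d4:-→d5:-→d6:-→d7:-→d8:H3  best=H3
  add 90.32.171.160/28 -> H2 at depth 28
  add 90.32.171.160/27 -> H6 at depth 27
  ? 233.231.53.196  path d0:-→d1:-  best=no-route
  add 0.0.0.0/0 -> H6 at depth 0
  ? 168.0.1.103  path d0:H6→d1:-→d2:-→d3:-→d4:-→d5:-→d6:-→d7:-→d8:H3  best=H3
  del 168.0.0.0/8 (clear depth 8)
  ? 90.32.171.160  path d0:H6→d1:-→d2:H3→d3:-→d4:-→d5:-→d6:-→d7:-→d8:-→d9:-→d10:-→d11:-→d12:-→d13:-→d14:-→d15:-→d16:-→d17:-→d18:-→d19:-→d20:-→d21:-→d22:-→d23:-→d24:-→d25:-→d26:-→d27:H6→d28:H2  best=H2
  ? 74.32.171.160  path d0:H6→d1:-→d2:H3→d3:-  best=H3
  ? 120.45.230.245  path d0:H6→d1:-→d2:H3  best=H3

== LOOKUPS ==
["H3","no-route","H3","H2","H3","H3"]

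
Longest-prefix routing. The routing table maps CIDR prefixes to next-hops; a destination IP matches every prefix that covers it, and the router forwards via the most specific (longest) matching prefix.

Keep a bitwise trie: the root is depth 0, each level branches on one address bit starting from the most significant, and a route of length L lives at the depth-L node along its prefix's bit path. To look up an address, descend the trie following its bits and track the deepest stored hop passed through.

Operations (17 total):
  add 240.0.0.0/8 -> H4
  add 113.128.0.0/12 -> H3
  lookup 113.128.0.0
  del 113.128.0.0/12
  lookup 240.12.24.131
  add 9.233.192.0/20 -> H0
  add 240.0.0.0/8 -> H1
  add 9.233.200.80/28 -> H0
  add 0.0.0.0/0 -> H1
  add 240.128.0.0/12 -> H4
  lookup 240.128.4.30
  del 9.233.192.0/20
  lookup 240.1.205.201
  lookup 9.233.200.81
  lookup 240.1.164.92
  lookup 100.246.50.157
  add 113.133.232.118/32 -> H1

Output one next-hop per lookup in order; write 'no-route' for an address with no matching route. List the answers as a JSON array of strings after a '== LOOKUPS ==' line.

Apply in order:
  + 240.0.0.0/8 (H4) depth=8
  + 113.128.0.0/12 (H3) depth=12
  lookup 113.128.0.0: bits 011100011000 walk d0:-→d1:-→d2:-→d3:-→d4:-→d5:-→d6:-→d7:-→d8:-→d9:-→d10:-→d11:-→d12:H3 -> H3
  del 113.128.0.0/12 (clear depth 12)
  lookup 240.12.24.131: bits 11110000 walk d0:-→d1:-→d2:-→d3:-→d4:-→d5:-→d6:-→d7:-→d8:H4 -> H4
  + 9.233.192.0/20 (H0) depth=20
  + 240.0.0.0/8 (H1) depth=8
  + 9.233.200.80/28 (H0) depth=28
  + 0.0.0.0/0 (H1) depth=0
  + 240.128.0.0/12 (H4) depth=12
  lookup 240.128.4.30: bits 111100001000 walk d0:H1→d1:-→d2:-→d3:-→d4:-→d5:-→d6:-→d7:-→d8:H1→d9:-→d10:-→d11:-→d12:H4 -> H4
  del 9.233.192.0/20 (clear depth 20)
  lookup 240.1.205.201: bits 11110000 walk d0:H1→d1:-→d2:-→d3:-→d4:-→d5:-→d6:-→d7:-→d8:H1 -> H1
  lookup 9.233.200.81: bits 0000100111101001110010000101 walk d0:H1→d1:-→d2:-→d3:-→d4:-→d5:-→d6:-→d7:-→d8:-→d9:-→d10:-→d11:-→d12:-→d13:-→d14:-→d15:-→d16:-→d17:-→d18:-→d19:-→d20:-→d21:-→d22:-→d23:-→d24:-→d25:-→d26:-→d27:-→d28:H0 -> H0
  lookup 240.1.164.92: bits 11110000 walk d0:H1→d1:-→d2:-→d3:-→d4:-→d5:-→d6:-→d7:-→d8:H1 -> H1
  lookup 100.246.50.157: bits 011 walk d0:H1→d1:-→d2:-→d3:- -> H1
  + 113.133.232.118/32 (H1) depth=32

== LOOKUPS ==
["H3","H4","H4","H1","H0","H1","H1"]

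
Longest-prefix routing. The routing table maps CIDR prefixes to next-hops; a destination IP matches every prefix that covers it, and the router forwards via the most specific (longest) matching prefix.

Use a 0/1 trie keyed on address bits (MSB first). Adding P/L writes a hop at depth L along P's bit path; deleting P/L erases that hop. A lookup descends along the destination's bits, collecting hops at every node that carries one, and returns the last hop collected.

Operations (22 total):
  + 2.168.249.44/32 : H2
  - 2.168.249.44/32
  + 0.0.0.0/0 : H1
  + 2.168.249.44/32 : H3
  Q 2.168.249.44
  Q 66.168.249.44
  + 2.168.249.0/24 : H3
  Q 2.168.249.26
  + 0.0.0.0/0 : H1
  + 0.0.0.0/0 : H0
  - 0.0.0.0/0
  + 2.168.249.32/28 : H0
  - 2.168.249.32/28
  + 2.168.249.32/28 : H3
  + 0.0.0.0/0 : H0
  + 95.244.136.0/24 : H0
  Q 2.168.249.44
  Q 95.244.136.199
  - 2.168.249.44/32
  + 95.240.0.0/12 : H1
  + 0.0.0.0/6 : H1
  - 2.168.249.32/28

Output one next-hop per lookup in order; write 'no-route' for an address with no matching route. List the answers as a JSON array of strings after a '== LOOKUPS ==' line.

Trace:
  add 2.168.249.44/32 -> H2 at depth 32
  del 2.168.249.44/32 (clear depth 32)
  add 0.0.0.0/0 -> H1 at depth 0
  add 2.168.249.44/32 -> H3 at depth 32
  ? 2.168.249.44  path d0:H1→d1:-→d2:-→d3:-→d4:-→d5:-→d6:-→d7:-→d8:-→d9:-→d10:-→d11:-→d12:-→d13:-→d14:-→d15:-→d16:-→d17:-→d18:-→d19:-→d20:-→d21:-→d22:-→d23:-→d24:-→d25:-→d26:-→d27:-→d28:-→d29:-→d30:-→d31:-→d32:H3  best=H3
  ? 66.168.249.44  path d0:H1→d1:-  best=H1
  add 2.168.249.0/24 -> H3 at depth 24
  ? 2.168.249.26  path d0:H1→d1:-→d2:-→d3:-→d4:-→d5:-→d6:-→d7:-→d8:-→d9:-→d10:-→d11:-→d12:-→d13:-→d14:-→d15:-→d16:-→d17:-→d18:-→d19:-→d20:-→d21:-→d22:-→d23:-→d24:H3→d25:-→d26:-  best=H3
  add 0.0.0.0/0 -> H1 at depth 0
  add 0.0.0.0/0 -> H0 at depth 0
  del 0.0.0.0/0 (clear depth 0)
  add 2.168.249.32/28 -> H0 at depth 28
  del 2.168.249.32/28 (clear depth 28)
  add 2.168.249.32/28 -> H3 at depth 28
  add 0.0.0.0/0 -> H0 at depth 0
  add 95.244.136.0/24 -> H0 at depth 24
  ? 2.168.249.44  path d0:H0→d1:-→d2:-→d3:-→d4:-→d5:-→d6:-→d7:-→d8:-→d9:-→d10:-→d11:-→d12:-→d13:-→d14:-→d15:-→d16:-→d17:-→d18:-→d19:-→d20:-→d21:-→d22:-→d23:-→d24:H3→d25:-→d26:-→d27:-→d28:H3→d29:-→d30:-→d31:-→d32:H3  best=H3
  ? 95.244.136.199  path d0:H0→d1:-→d2:-→d3:-→d4:-→d5:-→d6:-→d7:-→d8:-→d9:-→d10:-→d11:-→d12:-→d13:-→d14:-→d15:-→d16:-→d17:-→d18:-→d19:-→d20:-→d21:-→d22:-→d23:-→d24:H0  best=H0
  del 2.168.249.44/32 (clear depth 32)
  add 95.240.0.0/12 -> H1 at depth 12
  add 0.0.0.0/6 -> H1 at depth 6
  del 2.168.249.32/28 (clear depth 28)

== LOOKUPS ==
["H3","H1","H3","H3","H0"]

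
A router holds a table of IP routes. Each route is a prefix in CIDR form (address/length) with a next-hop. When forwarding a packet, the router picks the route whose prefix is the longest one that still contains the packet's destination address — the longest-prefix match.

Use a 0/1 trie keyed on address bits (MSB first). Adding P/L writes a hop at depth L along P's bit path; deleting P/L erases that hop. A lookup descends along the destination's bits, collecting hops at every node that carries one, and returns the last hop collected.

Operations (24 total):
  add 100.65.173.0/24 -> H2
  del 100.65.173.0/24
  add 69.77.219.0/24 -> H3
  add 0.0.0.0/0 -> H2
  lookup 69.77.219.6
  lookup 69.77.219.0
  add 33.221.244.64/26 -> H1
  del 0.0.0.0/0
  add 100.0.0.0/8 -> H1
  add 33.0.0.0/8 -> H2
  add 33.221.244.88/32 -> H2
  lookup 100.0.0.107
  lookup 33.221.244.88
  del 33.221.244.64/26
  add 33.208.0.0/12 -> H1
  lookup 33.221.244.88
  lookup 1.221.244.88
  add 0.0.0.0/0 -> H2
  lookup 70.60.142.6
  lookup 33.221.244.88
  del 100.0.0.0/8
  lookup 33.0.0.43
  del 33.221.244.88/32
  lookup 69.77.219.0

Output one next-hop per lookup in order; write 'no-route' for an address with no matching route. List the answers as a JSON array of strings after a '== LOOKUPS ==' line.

Apply in order:
  + 100.65.173.0/24 (H2) depth=24
  del 100.65.173.0/24 (clear depth 24)
  + 69.77.219.0/24 (H3) depth=24
  + 0.0.0.0/0 (H2) depth=0
  lookup 69.77.219.6: bits 010001010100110111011011 walk d0:H2→d1:-→d2:-→d3:-→d4:-→d5:-→d6:-→d7:-→d8:-→d9:-→d10:-→d11:-→d12:-→d13:-→d14:-→d15:-→d16:-→d17:-→d18:-→d19:-→d20:-→d21:-→d22:-→d23:-→d24:H3 -> H3
  lookup 69.77.219.0: bits 010001010100110111011011 walk d0:H2→d1:-→d2:-→d3:-→d4:-→d5:-→d6:-→d7:-→d8:-→d9:-→d10:-→d11:-→d12:-→d13:-→d14:-→d15:-→d16:-→d17:-→d18:-→d19:-→d20:-→d21:-→d22:-→d23:-→d24:H3 -> H3
  + 33.221.244.64/26 (H1) depth=26
  del 0.0.0.0/0 (clear depth 0)
  + 100.0.0.0/8 (H1) depth=8
  + 33.0.0.0/8 (H2) depth=8
  + 33.221.244.88/32 (H2) depth=32
  lookup 100.0.0.107: bits 011001000 walk d0:-→d1:-→d2:-→d3:-→d4:-→d5:-→d6:-→d7:-→d8:H1→d9:- -> H1
  lookup 33.221.244.88: bits 00100001110111011111010001011000 walk d0:-→d1:-→d2:-→d3:-→d4:-→d5:-→d6:-→d7:-→d8:H2→d9:-→d10:-→d11:-→d12:-→d13:-→d14:-→d15:-→d16:-→d17:-→d18:-→d19:-→d20:-→d21:-→d22:-→d23:-→d24:-→d25:-→d26:H1→d27:-→d28:-→d29:-→d30:-→d31:-→d32:H2 -> H2
  del 33.221.244.64/26 (clear depth 26)
  + 33.208.0.0/12 (H1) depth=12
  lookup 33.221.244.88: bits 00100001110111011111010001011000 walk d0:-→d1:-→d2:-→d3:-→d4:-→d5:-→d6:-→d7:-→d8:H2→d9:-→d10:-→d11:-→d12:H1→d13:-→d14:-→d15:-→d16:-→d17:-→d18:-→d19:-→d20:-→d21:-→d22:-→d23:-→d24:-→d25:-→d26:-→d27:-→d28:-→d29:-→d30:-→d31:-→d32:H2 -> H2
  lookup 1.221.244.88: bits 00 walk d0:-→d1:-→d2:- -> no-route
  + 0.0.0.0/0 (H2) depth=0
  lookup 70.60.142.6: bits 010001 walk d0:H2→d1:-→d2:-→d3:-→d4:-→d5:-→d6:- -> H2
  lookup 33.221.244.88: bits 00100001110111011111010001011000 walk d0:H2→d1:-→d2:-→d3:-→d4:-→d5:-→d6:-→d7:-→d8:H2→d9:-→d10:-→d11:-→d12:H1→d13:-→d14:-→d15:-→d16:-→d17:-→d18:-→d19:-→d20:-→d21:-→d22:-→d23:-→d24:-→d25:-→d26:-→d27:-→d28:-→d29:-→d30:-→d31:-→d32:H2 -> H2
  del 100.0.0.0/8 (clear depth 8)
  lookup 33.0.0.43: bits 00100001 walk d0:H2→d1:-→d2:-→d3:-→d4:-→d5:-→d6:-→d7:-→d8:H2 -> H2
  del 33.221.244.88/32 (clear depth 32)
  lookup 69.77.219.0: bits 010001010100110111011011 walk d0:H2→d1:-→d2:-→d3:-→d4:-→d5:-→d6:-→d7:-→d8:-→d9:-→d10:-→d11:-→d12:-→d13:-→d14:-→d15:-→d16:-→d17:-→d18:-→d19:-→d20:-→d21:-→d22:-→d23:-→d24:H3 -> H3

== LOOKUPS ==
["H3","H3","H1","H2","H2","no-route","H2","H2","H2","H3"]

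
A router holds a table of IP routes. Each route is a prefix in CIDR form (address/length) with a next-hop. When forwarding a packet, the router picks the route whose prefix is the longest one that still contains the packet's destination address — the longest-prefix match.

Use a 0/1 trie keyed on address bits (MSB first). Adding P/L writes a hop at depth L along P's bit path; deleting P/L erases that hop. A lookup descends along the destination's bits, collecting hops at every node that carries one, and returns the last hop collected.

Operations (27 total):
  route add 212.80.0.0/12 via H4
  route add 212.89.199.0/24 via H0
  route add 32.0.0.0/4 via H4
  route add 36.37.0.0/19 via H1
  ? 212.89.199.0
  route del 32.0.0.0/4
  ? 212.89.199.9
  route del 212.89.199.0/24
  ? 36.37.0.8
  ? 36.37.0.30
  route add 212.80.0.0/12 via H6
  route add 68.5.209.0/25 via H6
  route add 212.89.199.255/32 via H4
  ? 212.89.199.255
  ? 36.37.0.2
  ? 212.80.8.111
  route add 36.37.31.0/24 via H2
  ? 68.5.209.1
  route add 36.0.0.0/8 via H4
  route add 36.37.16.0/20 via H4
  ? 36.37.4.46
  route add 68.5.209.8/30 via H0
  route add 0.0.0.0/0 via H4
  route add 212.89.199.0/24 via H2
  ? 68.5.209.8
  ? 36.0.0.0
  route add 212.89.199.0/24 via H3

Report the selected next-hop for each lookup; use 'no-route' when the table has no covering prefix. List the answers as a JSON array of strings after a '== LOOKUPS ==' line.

Apply in order:
  + 212.80.0.0/12 (H4) depth=12
  + 212.89.199.0/24 (H0) depth=24
  + 32.0.0.0/4 (H4) depth=4
  + 36.37.0.0/19 (H1) depth=19
  ? 212.89.199.0  path d0:-→d1:-→d2:-→d3:-→d4:-→d5:-→d6:-→d7:-→d8:-→d9:-→d10:-→d11:-→d12:H4→d13:-→d14:-→d15:-→d16:-→d17:-→d18:-→d19:-→d20:-→d21:-→d22:-→d23:-→d24:H0  best=H0
  del 32.0.0.0/4 (clear depth 4)
  ? 212.89.199.9  path d0:-→d1:-→d2:-→d3:-→d4:-→d5:-→d6:-→d7:-→d8:-→d9:-→d10:-→d11:-→d12:H4→d13:-→d14:-→d15:-→d16:-→d17:-→d18:-→d19:-→d20:-→d21:-→d22:-→d23:-→d24:H0  best=H0
  del 212.89.199.0/24 (clear depth 24)
  ? 36.37.0.8  path d0:-→d1:-→d2:-→d3:-→d4:-→d5:-→d6:-→d7:-→d8:-→d9:-→d10:-→d11:-→d12:-→d13:-→d14:-→d15:-→d16:-→d17:-→d18:-→d19:H1  best=H1
  ? 36.37.0.30  path d0:-→d1:-→d2:-→d3:-→d4:-→d5:-→d6:-→d7:-→d8:-→d9:-→d10:-→d11:-→d12:-→d13:-→d14:-→d15:-→d16:-→d17:-→d18:-→d19:H1  best=H1
  + 212.80.0.0/12 (H6) depth=12
  + 68.5.209.0/25 (H6) depth=25
  + 212.89.199.255/32 (H4) depth=32
  ? 212.89.199.255  path d0:-→d1:-→d2:-→d3:-→d4:-→d5:-→d6:-→d7:-→d8:-→d9:-→d10:-→d11:-→d12:H6→d13:-→d14:-→d15:-→d16:-→d17:-→d18:-→d19:-→d20:-→d21:-→d22:-→d23:-→d24:-→d25:-→d26:-→d27:-→d28:-→d29:-→d30:-→d31:-→d32:H4  best=H4
  ? 36.37.0.2  path d0:-→d1:-→d2:-→d3:-→d4:-→d5:-→d6:-→d7:-→d8:-→d9:-→d10:-→d11:-→d12:-→d13:-→d14:-→d15:-→d16:-→d17:-→d18:-→d19:H1  best=H1
  ? 212.80.8.111  path d0:-→d1:-→d2:-→d3:-→d4:-→d5:-→d6:-→d7:-→d8:-→d9:-→d10:-→d11:-→d12:H6  best=H6
  + 36.37.31.0/24 (H2) depth=24
  ? 68.5.209.1  path d0:-→d1:-→d2:-→d3:-→d4:-→d5:-→d6:-→d7:-→d8:-→d9:-→d10:-→d11:-→d12:-→d13:-→d14:-→d15:-→d16:-→d17:-→d18:-→d19:-→d20:-→d21:-→d22:-→d23:-→d24:-→d25:H6  best=H6
  + 36.0.0.0/8 (H4) depth=8
  + 36.37.16.0/20 (H4) depth=20
  ? 36.37.4.46  path d0:-→d1:-→d2:-→d3:-→d4:-→d5:-→d6:-→d7:-→d8:H4→d9:-→d10:-→d11:-→d12:-→d13:-→d14:-→d15:-→d16:-→d17:-→d18:-→d19:H1  best=H1
  + 68.5.209.8/30 (H0) depth=30
  + 0.0.0.0/0 (H4) depth=0
  + 212.89.199.0/24 (H2) depth=24
  ? 68.5.209.8  path d0:H4→d1:-→d2:-→d3:-→d4:-→d5:-→d6:-→d7:-→d8:-→d9:-→d10:-→d11:-→d12:-→d13:-→d14:-→d15:-→d16:-→d17:-→d18:-→d19:-→d20:-→d21:-→d22:-→d23:-→d24:-→d25:H6→d26:-→d27:-→d28:-→d29:-→d30:H0  best=H0
  ? 36.0.0.0  path d0:H4→d1:-→d2:-→d3:-→d4:-→d5:-→d6:-→d7:-→d8:H4→d9:-→d10:-  best=H4
  + 212.89.199.0/24 (H3) depth=24

== LOOKUPS ==
["H0","H0","H1","H1","H4","H1","H6","H6","H1","H0","H4"]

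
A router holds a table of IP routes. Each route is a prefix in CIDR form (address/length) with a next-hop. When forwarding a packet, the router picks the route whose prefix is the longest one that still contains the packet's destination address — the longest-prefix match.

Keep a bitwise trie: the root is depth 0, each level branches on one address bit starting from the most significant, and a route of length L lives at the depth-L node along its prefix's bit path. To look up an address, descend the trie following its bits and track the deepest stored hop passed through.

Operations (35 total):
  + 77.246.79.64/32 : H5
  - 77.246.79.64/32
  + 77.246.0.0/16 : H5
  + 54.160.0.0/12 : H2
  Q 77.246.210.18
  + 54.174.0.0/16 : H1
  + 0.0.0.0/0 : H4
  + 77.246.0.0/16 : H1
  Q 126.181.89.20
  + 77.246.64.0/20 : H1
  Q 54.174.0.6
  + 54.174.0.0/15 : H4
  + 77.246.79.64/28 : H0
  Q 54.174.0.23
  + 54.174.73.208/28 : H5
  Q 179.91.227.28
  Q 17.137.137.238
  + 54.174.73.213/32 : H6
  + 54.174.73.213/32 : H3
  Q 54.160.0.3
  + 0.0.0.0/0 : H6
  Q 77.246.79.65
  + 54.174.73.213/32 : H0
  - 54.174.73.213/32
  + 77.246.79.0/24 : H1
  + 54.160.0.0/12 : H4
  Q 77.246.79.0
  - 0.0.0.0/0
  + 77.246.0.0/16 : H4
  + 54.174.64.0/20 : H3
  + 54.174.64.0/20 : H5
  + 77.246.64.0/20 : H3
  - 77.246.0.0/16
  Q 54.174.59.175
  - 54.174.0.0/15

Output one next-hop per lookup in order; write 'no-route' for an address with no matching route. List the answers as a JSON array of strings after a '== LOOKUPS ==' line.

Apply in order:
  add 77.246.79.64/32 -> H5 at depth 32
  - 77.246.79.64/32 clear@32
  add 77.246.0.0/16 -> H5 at depth 16
  add 54.160.0.0/12 -> H2 at depth 12
  ? 77.246.210.18  path d0:-→d1:-→d2:-→d3:-→d4:-→d5:-→d6:-→d7:-→d8:-→d9:-→d10:-→d11:-→d12:-→d13:-→d14:-→d15:-→d16:H5  best=H5
  add 54.174.0.0/16 -> H1 at depth 16
  add 0.0.0.0/0 -> H4 at depth 0
  add 77.246.0.0/16 -> H1 at depth 16
  ? 126.181.89.20  path d0:H4→d1:-→d2:-  best=H4
  add 77.246.64.0/20 -> H1 at depth 20
  ? 54.174.0.6  path d0:H4→d1:-→d2:-→d3:-→d4:-→d5:-→d6:-→d7:-→d8:-→d9:-→d10:-→d11:-→d12:H2→d13:-→d14:-→d15:-→d16:H1  best=H1
  add 54.174.0.0/15 -> H4 at depth 15
  add 77.246.79.64/28 -> H0 at depth 28
  ? 54.174.0.23  path d0:H4→d1:-→d2:-→d3:-→d4:-→d5:-→d6:-→d7:-→d8:-→d9:-→d10:-→d11:-→d12:H2→d13:-→d14:-→d15:H4→d16:H1  best=H1
  add 54.174.73.208/28 -> H5 at depth 28
  ? 179.91.227.28  path d0:H4  best=H4
  ? 17.137.137.238  path d0:H4→d1:-→d2:-  best=H4
  add 54.174.73.213/32 -> H6 at depth 32
  add 54.174.73.213/32 -> H3 at depth 32
  ? 54.160.0.3  path d0:H4→d1:-→d2:-→d3:-→d4:-→d5:-→d6:-→d7:-→d8:-→d9:-→d10:-→d11:-→d12:H2  best=H2
  add 0.0.0.0/0 -> H6 at depth 0
  ? 77.246.79.65  path d0:H6→d1:-→d2:-→d3:-→d4:-→d5:-→d6:-→d7:-→d8:-→d9:-→d10:-→d11:-→d12:-→d13:-→d14:-→d15:-→d16:H1→d17:-→d18:-→d19:-→d20:H1→d21:-→d22:-→d23:-→d24:-→d25:-→d26:-→d27:-→d28:H0→d29:-→d30:-→d31:-  best=H0
  add 54.174.73.213/32 -> H0 at depth 32
  - 54.174.73.213/32 clear@32
  add 77.246.79.0/24 -> H1 at depth 24
  add 54.160.0.0/12 -> H4 at depth 12
  ? 77.246.79.0  path d0:H6→d1:-→d2:-→d3:-→d4:-→d5:-→d6:-→d7:-→d8:-→d9:-→d10:-→d11:-→d12:-→d13:-→d14:-→d15:-→d16:H1→d17:-→d18:-→d19:-→d20:H1→d21:-→d22:-→d23:-→d24:H1→d25:-  best=H1
  - 0.0.0.0/0 clear@0
  add 77.246.0.0/16 -> H4 at depth 16
  add 54.174.64.0/20 -> H3 at depth 20
  add 54.174.64.0/20 -> H5 at depth 20
  add 77.246.64.0/20 -> H3 at depth 20
  - 77.246.0.0/16 clear@16
  ? 54.174.59.175  path d0:-→d1:-→d2:-→d3:-→d4:-→d5:-→d6:-→d7:-→d8:-→d9:-→d10:-→d11:-→d12:H4→d13:-→d14:-→d15:H4→d16:H1→d17:-  best=H1
  - 54.174.0.0/15 clear@15

== LOOKUPS ==
["H5","H4","H1","H1","H4","H4","H2","H0","H1","H1"]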